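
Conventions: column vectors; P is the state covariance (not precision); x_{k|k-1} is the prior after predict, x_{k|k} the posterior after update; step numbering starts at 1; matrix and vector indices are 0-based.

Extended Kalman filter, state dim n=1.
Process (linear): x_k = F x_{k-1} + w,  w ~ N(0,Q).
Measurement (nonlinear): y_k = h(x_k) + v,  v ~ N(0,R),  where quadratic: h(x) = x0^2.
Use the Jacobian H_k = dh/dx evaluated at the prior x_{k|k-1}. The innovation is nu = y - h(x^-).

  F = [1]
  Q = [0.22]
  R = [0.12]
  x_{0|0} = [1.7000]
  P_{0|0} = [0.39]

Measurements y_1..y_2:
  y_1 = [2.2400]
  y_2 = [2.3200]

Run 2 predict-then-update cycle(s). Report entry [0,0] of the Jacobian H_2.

H_jac[0,0] = 3.0240

step 1: x^-=[1.7000]  P^-=[0.6100]  H_jac=[3.4000]  S=[7.1716]  K=[0.2892]  nu=[-0.6500]  x^+=[1.5120]  P^+=[0.0102]
step 2: x^-=[1.5120]  P^-=[0.2302]  H_jac=[3.0240]  S=[2.2252]  K=[0.3129]  nu=[0.0338]  x^+=[1.5226]  P^+=[0.0124]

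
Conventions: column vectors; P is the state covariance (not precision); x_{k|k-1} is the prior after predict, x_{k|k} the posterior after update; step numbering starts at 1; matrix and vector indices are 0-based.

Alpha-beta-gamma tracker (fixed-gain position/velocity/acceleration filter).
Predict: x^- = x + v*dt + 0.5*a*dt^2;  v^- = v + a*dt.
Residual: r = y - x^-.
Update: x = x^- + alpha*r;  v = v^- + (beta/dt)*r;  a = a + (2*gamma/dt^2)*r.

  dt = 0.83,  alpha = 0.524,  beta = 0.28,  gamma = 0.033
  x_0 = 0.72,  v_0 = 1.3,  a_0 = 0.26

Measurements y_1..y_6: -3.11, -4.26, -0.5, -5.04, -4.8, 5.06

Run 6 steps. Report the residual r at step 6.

resid = 11.7118

step 1: x_pred=1.8886  r=-4.9986  x^+=-0.7307  v^+=-0.1705  a^+=-0.2189
step 2: x_pred=-0.9476  r=-3.3124  x^+=-2.6833  v^+=-1.4696  a^+=-0.5362
step 3: x_pred=-4.0877  r=3.5877  x^+=-2.2078  v^+=-0.7043  a^+=-0.1925
step 4: x_pred=-2.8587  r=-2.1813  x^+=-4.0017  v^+=-1.6000  a^+=-0.4015
step 5: x_pred=-5.4680  r=0.6680  x^+=-5.1180  v^+=-1.7079  a^+=-0.3375
step 6: x_pred=-6.6518  r=11.7118  x^+=-0.5148  v^+=1.9629  a^+=0.7845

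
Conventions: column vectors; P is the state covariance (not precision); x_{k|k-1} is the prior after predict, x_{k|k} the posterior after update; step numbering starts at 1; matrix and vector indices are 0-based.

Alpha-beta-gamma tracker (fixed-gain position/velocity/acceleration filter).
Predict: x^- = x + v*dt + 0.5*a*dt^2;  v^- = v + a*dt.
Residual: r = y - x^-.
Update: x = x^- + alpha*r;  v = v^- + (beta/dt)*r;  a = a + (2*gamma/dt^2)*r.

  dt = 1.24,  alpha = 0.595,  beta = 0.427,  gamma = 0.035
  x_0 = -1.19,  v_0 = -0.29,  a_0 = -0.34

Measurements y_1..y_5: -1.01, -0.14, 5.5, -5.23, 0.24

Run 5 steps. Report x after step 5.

x_post = -1.1590

step 1: x_pred=-1.8110  r=0.8010  x^+=-1.3344  v^+=-0.4358  a^+=-0.3035
step 2: x_pred=-2.1081  r=1.9681  x^+=-0.9371  v^+=-0.1344  a^+=-0.2139
step 3: x_pred=-1.2682  r=6.7682  x^+=2.7589  v^+=1.9310  a^+=0.0942
step 4: x_pred=5.2257  r=-10.4557  x^+=-0.9954  v^+=-1.5527  a^+=-0.3818
step 5: x_pred=-3.2143  r=3.4543  x^+=-1.1590  v^+=-0.8366  a^+=-0.2245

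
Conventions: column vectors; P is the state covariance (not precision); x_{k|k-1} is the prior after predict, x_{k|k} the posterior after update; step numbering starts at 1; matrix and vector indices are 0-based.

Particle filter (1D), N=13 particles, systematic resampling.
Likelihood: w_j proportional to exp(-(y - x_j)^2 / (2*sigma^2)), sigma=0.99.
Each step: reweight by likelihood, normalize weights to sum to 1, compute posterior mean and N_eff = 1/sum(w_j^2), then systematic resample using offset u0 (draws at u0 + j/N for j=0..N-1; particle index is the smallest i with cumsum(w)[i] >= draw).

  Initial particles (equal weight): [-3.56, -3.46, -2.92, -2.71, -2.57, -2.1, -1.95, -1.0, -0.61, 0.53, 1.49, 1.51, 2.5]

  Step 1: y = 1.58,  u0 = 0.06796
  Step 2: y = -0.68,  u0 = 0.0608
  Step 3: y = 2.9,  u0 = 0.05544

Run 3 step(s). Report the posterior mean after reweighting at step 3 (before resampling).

step 1: w=[0.0000, 0.0000, 0.0000, 0.0000, 0.0000, 0.0003, 0.0005, 0.0100, 0.0260, 0.1708, 0.2986, 0.2990, 0.1947]  mean=1.4459  Neff=4.0582  idx=[9, 9, 10, 10, 10, 10, 11, 11, 11, 11, 12, 12, 12]
step 2: w=[0.2832, 0.2832, 0.0541, 0.0541, 0.0541, 0.0541, 0.0517, 0.0517, 0.0517, 0.0517, 0.0034, 0.0034, 0.0034]  mean=0.9608  Neff=5.4697  idx=[0, 0, 0, 1, 1, 1, 1, 2, 4, 5, 6, 8, 9]
step 3: w=[0.0219, 0.0219, 0.0219, 0.0219, 0.0219, 0.0219, 0.0219, 0.1392, 0.1392, 0.1392, 0.1432, 0.1432, 0.1432]  mean=1.3517  Neff=8.1338  idx=[2, 6, 7, 7, 8, 9, 9, 10, 10, 11, 11, 12, 12]

post_mean = 1.3517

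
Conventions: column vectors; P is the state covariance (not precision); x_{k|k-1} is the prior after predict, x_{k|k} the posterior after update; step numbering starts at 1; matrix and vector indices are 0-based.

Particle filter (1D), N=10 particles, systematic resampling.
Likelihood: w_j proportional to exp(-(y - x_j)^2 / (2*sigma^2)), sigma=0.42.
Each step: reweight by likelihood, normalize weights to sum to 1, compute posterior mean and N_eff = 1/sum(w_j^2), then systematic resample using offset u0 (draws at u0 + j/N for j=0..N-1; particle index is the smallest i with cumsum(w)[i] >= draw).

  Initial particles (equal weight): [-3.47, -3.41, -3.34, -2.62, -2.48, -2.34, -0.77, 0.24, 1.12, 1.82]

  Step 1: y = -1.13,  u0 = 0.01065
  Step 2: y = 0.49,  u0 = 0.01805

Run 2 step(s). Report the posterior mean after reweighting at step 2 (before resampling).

post_mean = -0.7700

step 1: w=[0.0000, 0.0000, 0.0000, 0.0026, 0.0079, 0.0219, 0.9609, 0.0068, 0.0000, 0.0000]  mean=-0.8158  Neff=1.0825  idx=[5, 6, 6, 6, 6, 6, 6, 6, 6, 6]
step 2: w=[0.0000, 0.1111, 0.1111, 0.1111, 0.1111, 0.1111, 0.1111, 0.1111, 0.1111, 0.1111]  mean=-0.7700  Neff=9.0000  idx=[1, 2, 2, 3, 4, 5, 6, 7, 8, 9]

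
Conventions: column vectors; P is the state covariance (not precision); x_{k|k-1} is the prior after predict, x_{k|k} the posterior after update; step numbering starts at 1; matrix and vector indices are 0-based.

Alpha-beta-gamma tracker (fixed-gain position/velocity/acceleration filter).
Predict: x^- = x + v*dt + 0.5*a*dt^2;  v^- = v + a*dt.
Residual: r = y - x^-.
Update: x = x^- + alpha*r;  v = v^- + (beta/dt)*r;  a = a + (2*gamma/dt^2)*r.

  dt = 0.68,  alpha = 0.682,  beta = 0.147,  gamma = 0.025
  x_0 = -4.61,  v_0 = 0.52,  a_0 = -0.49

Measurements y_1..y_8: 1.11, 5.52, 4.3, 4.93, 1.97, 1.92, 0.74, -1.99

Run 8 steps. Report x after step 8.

step 1: x_pred=-4.3697  r=5.4797  x^+=-0.6325  v^+=1.3714  a^+=0.1025
step 2: x_pred=0.3237  r=5.1963  x^+=3.8676  v^+=2.5644  a^+=0.6644
step 3: x_pred=5.7650  r=-1.4650  x^+=4.7659  v^+=2.6995  a^+=0.5060
step 4: x_pred=6.7185  r=-1.7885  x^+=5.4988  v^+=2.6570  a^+=0.3126
step 5: x_pred=7.3778  r=-5.4078  x^+=3.6897  v^+=1.7005  a^+=-0.2721
step 6: x_pred=4.7831  r=-2.8631  x^+=2.8305  v^+=0.8965  a^+=-0.5817
step 7: x_pred=3.3056  r=-2.5656  x^+=1.5559  v^+=-0.0537  a^+=-0.8592
step 8: x_pred=1.3207  r=-3.3107  x^+=-0.9372  v^+=-1.3536  a^+=-1.2171

x_post = -0.9372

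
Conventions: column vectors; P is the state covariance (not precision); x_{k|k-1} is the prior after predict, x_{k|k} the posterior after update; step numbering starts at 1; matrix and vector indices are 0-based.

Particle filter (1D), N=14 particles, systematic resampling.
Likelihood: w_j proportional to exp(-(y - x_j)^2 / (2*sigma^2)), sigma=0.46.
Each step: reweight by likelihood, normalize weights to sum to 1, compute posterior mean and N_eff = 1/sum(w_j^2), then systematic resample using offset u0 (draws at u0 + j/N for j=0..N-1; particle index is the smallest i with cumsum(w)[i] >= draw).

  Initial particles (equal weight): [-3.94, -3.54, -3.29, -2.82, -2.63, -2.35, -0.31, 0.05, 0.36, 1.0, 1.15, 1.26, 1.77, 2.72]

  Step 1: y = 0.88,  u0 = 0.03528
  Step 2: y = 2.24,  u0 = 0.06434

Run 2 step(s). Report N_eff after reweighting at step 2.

N_eff = 3.5640

step 1: w=[0.0000, 0.0000, 0.0000, 0.0000, 0.0000, 0.0000, 0.0103, 0.0572, 0.1538, 0.2816, 0.2452, 0.2071, 0.0448, 0.0001]  mean=0.9591  Neff=4.7322  idx=[7, 8, 8, 9, 9, 9, 9, 10, 10, 10, 11, 11, 11, 12]
step 2: w=[0.0000, 0.0002, 0.0002, 0.0222, 0.0222, 0.0222, 0.0222, 0.0507, 0.0507, 0.0507, 0.0868, 0.0868, 0.0868, 0.4983]  mean=1.4739  Neff=3.5640  idx=[5, 7, 9, 10, 11, 12, 12, 13, 13, 13, 13, 13, 13, 13]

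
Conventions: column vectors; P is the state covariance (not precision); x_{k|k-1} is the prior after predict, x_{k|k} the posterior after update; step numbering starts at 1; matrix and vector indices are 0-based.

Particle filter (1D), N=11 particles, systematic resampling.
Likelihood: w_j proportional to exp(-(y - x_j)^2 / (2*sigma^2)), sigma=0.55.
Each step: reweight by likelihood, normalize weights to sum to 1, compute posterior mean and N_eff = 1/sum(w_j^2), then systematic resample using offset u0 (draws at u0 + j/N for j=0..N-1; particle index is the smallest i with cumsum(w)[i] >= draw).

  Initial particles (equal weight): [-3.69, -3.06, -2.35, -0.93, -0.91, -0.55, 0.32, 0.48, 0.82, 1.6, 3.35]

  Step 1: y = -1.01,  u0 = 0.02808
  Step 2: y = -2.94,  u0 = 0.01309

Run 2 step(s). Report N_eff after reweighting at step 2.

step 1: w=[0.0000, 0.0003, 0.0183, 0.3517, 0.3496, 0.2505, 0.0191, 0.0091, 0.0014, 0.0000, 0.0000]  mean=-0.8154  Neff=3.2315  idx=[3, 3, 3, 3, 4, 4, 4, 4, 5, 5, 5]
step 2: w=[0.1301, 0.1301, 0.1301, 0.1301, 0.1138, 0.1138, 0.1138, 0.1138, 0.0082, 0.0082, 0.0082]  mean=-0.9115  Neff=8.3574  idx=[0, 0, 1, 2, 2, 3, 4, 5, 5, 6, 7]

N_eff = 8.3574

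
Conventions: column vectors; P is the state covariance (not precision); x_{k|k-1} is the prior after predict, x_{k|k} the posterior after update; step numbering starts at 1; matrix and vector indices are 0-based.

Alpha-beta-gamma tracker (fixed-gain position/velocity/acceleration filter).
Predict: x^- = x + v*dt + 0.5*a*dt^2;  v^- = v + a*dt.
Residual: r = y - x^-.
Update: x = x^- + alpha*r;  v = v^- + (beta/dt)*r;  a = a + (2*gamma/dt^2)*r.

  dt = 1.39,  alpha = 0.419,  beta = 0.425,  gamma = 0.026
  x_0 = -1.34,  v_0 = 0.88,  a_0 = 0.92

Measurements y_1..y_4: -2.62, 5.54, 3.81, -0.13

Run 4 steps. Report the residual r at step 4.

resid = -12.1034

step 1: x_pred=0.7720  r=-3.3920  x^+=-0.6493  v^+=1.1217  a^+=0.8287
step 2: x_pred=1.7105  r=3.8295  x^+=3.3150  v^+=3.4445  a^+=0.9318
step 3: x_pred=9.0030  r=-5.1930  x^+=6.8272  v^+=3.1519  a^+=0.7920
step 4: x_pred=11.9734  r=-12.1034  x^+=6.9021  v^+=0.5521  a^+=0.4663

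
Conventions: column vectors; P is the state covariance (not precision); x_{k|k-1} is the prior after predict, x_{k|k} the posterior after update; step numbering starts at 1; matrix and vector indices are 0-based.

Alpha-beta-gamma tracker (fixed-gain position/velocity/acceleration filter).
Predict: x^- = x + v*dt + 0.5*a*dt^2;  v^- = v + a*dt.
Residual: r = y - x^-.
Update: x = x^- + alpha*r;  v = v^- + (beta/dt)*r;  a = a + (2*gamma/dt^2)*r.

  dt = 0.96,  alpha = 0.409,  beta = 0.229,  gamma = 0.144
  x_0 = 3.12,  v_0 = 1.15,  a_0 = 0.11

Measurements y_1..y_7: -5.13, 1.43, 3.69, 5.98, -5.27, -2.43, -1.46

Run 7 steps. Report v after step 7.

step 1: x_pred=4.2747  r=-9.4047  x^+=0.4282  v^+=-0.9878  a^+=-2.8290
step 2: x_pred=-1.8237  r=3.2537  x^+=-0.4929  v^+=-2.9275  a^+=-1.8122
step 3: x_pred=-4.1384  r=7.8284  x^+=-0.9366  v^+=-2.7998  a^+=0.6342
step 4: x_pred=-3.3321  r=9.3121  x^+=0.4765  v^+=0.0304  a^+=3.5442
step 5: x_pred=2.1389  r=-7.4089  x^+=-0.8914  v^+=1.6655  a^+=1.2289
step 6: x_pred=1.2738  r=-3.7038  x^+=-0.2410  v^+=1.9618  a^+=0.0715
step 7: x_pred=1.6752  r=-3.1352  x^+=0.3929  v^+=1.2825  a^+=-0.9083

v_post = 1.2825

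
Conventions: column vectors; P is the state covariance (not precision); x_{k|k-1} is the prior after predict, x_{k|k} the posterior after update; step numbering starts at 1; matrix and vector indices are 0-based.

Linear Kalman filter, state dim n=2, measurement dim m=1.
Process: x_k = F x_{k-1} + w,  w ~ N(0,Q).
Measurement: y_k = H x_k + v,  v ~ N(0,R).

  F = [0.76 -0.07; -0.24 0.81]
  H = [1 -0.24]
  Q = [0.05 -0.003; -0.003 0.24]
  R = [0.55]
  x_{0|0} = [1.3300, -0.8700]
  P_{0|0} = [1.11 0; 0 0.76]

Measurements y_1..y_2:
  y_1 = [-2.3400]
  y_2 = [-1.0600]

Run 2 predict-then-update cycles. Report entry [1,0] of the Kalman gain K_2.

K[1,0] = -0.3123

step 1: x^-=[1.0717, -1.0239]  P^-=[0.6949 -0.2486; -0.2486 0.8026]  S=[1.4104]  K=[0.5350; -0.3128]  nu=[-3.6574]  x^+=[-0.8849, 0.1202]  P^+=[0.2912 -0.0125; -0.0125 0.6646]
step 2: x^-=[-0.6809, 0.3097]  P^-=[0.2228 -0.1017; -0.1017 0.6977]  S=[0.8618]  K=[0.2869; -0.3123]  nu=[-0.3047]  x^+=[-0.7684, 0.4049]  P^+=[0.1519 -0.0245; -0.0245 0.6136]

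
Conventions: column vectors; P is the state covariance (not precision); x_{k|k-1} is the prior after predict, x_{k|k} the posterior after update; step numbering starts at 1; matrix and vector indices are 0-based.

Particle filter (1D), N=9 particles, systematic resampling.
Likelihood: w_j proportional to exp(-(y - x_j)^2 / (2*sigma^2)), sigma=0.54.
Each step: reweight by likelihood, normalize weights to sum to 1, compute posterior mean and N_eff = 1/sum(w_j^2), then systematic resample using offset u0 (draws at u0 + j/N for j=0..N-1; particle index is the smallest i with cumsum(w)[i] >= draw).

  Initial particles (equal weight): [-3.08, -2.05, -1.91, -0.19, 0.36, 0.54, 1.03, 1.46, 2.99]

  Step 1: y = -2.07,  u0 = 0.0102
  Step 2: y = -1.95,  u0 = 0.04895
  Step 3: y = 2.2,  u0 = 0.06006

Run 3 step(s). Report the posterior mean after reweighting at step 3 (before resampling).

post_mean = -1.9301

step 1: w=[0.0816, 0.4686, 0.4488, 0.0011, 0.0000, 0.0000, 0.0000, 0.0000, 0.0000]  mean=-2.0691  Neff=2.3387  idx=[0, 1, 1, 1, 1, 2, 2, 2, 2]
step 2: w=[0.0139, 0.1224, 0.1224, 0.1224, 0.1224, 0.1241, 0.1241, 0.1241, 0.1241]  mean=-1.9948  Neff=8.2142  idx=[1, 2, 3, 4, 4, 5, 6, 7, 8]
step 3: w=[0.0288, 0.0288, 0.0288, 0.0288, 0.0288, 0.2140, 0.2140, 0.2140, 0.2140]  mean=-1.9301  Neff=5.3365  idx=[2, 5, 5, 6, 6, 7, 7, 8, 8]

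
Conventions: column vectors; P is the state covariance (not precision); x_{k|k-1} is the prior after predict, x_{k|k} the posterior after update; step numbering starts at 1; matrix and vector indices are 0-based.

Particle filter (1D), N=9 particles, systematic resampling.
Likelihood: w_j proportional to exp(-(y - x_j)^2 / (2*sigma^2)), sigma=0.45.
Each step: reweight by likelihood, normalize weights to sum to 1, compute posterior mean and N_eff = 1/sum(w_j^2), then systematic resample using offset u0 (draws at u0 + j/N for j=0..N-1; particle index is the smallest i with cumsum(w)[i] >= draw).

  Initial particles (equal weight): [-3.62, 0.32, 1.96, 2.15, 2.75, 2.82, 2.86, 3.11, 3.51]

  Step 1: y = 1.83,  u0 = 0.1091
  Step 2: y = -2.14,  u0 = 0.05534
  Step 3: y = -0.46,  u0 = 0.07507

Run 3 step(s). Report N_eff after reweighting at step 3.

step 1: w=[0.0000, 0.0018, 0.4694, 0.3801, 0.0605, 0.0435, 0.0356, 0.0086, 0.0005]  mean=2.1572  Neff=2.6901  idx=[2, 2, 2, 2, 3, 3, 3, 4, 7]
step 2: w=[0.2464, 0.2464, 0.2464, 0.2464, 0.0048, 0.0048, 0.0048, 0.0000, 0.0000]  mean=1.9627  Neff=4.1168  idx=[0, 0, 1, 1, 2, 2, 2, 3, 3]
step 3: w=[0.1111, 0.1111, 0.1111, 0.1111, 0.1111, 0.1111, 0.1111, 0.1111, 0.1111]  mean=1.9600  Neff=9.0000  idx=[0, 1, 2, 3, 4, 5, 6, 7, 8]

N_eff = 9.0000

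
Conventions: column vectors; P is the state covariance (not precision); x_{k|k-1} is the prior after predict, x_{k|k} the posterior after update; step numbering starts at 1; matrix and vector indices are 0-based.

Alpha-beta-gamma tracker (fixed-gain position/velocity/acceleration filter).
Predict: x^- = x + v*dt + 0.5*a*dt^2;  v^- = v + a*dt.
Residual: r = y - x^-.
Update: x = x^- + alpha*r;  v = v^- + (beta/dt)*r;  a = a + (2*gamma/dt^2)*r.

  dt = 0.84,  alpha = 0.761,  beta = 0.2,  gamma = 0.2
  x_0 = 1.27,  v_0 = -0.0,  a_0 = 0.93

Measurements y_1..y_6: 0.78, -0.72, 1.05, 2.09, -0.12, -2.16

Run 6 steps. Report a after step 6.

step 1: x_pred=1.5981  r=-0.8181  x^+=0.9755  v^+=0.5864  a^+=0.4662
step 2: x_pred=1.6326  r=-2.3526  x^+=-0.1577  v^+=0.4179  a^+=-0.8674
step 3: x_pred=-0.1127  r=1.1627  x^+=0.7721  v^+=-0.0339  a^+=-0.2083
step 4: x_pred=0.6701  r=1.4199  x^+=1.7506  v^+=0.1292  a^+=0.5966
step 5: x_pred=2.0696  r=-2.1896  x^+=0.4033  v^+=0.1090  a^+=-0.6447
step 6: x_pred=0.2674  r=-2.4274  x^+=-1.5798  v^+=-1.0105  a^+=-2.0208

a_post = -2.0208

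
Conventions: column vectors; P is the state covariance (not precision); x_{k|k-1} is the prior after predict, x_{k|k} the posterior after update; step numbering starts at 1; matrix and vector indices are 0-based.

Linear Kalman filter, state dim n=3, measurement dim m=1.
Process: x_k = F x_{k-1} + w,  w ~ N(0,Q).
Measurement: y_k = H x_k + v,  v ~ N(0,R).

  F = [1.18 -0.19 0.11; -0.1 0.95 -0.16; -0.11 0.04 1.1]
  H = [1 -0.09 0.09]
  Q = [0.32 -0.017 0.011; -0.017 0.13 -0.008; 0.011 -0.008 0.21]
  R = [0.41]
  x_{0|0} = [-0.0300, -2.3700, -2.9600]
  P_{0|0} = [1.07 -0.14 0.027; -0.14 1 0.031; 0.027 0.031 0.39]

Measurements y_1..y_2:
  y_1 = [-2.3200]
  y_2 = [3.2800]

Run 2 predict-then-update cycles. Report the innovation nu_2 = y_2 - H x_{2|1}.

step 1: x^-=[0.0893, -1.7749, -3.3475]  P^-=[1.9192 -0.4914 -0.0695; -0.4914 1.0712 0.0180; -0.0695 0.0180 0.6939]  S=[2.4191]  K=[0.8090; -0.2423; -0.0036]  nu=[-2.2678]  x^+=[-1.7454, -1.2254, -3.3394]  P^+=[0.3358 -0.0172 -0.0625; -0.0172 0.9292 0.0159; -0.0625 0.0159 0.6938]
step 2: x^-=[-2.1941, -0.4552, -3.5304]  P^-=[0.8203 -0.2415 -0.0405; -0.2415 0.9861 -0.0669; -0.0405 -0.0669 1.0718]  S=[1.2842]  K=[0.6528; -0.2618; 0.0483]  nu=[5.7508]  x^+=[1.5602, -1.9610, -3.2526]  P^+=[0.2730 -0.0220 -0.0809; -0.0220 0.8981 -0.0507; -0.0809 -0.0507 1.0688]

innov = [5.7508]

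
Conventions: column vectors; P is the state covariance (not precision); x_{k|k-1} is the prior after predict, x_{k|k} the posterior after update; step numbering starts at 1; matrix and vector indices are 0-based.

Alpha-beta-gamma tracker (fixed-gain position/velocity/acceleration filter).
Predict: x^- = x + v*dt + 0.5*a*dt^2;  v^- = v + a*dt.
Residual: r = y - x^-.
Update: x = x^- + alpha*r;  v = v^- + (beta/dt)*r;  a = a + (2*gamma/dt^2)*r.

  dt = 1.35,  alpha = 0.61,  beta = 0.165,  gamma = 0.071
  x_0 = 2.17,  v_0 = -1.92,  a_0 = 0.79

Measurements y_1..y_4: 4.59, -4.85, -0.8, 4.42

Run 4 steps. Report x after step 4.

step 1: x_pred=0.2979  r=4.2921  x^+=2.9161  v^+=-0.3289  a^+=1.1244
step 2: x_pred=3.4967  r=-8.3467  x^+=-1.5948  v^+=0.1689  a^+=0.4741
step 3: x_pred=-0.9348  r=0.1348  x^+=-0.8526  v^+=0.8254  a^+=0.4846
step 4: x_pred=0.7033  r=3.7167  x^+=2.9705  v^+=1.9339  a^+=0.7742

x_post = 2.9705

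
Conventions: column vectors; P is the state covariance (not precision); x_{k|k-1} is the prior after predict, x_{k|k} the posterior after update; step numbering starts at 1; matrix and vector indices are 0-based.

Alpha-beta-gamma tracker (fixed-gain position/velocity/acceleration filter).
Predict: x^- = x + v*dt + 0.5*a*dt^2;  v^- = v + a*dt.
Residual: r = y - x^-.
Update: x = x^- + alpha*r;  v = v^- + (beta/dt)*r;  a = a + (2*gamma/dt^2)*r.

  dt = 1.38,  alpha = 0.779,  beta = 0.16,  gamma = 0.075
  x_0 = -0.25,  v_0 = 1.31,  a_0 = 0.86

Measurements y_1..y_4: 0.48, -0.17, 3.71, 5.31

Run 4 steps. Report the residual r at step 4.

step 1: x_pred=2.3767  r=-1.8967  x^+=0.8992  v^+=2.2769  a^+=0.7106
step 2: x_pred=4.7179  r=-4.8879  x^+=0.9102  v^+=2.6908  a^+=0.3256
step 3: x_pred=4.9336  r=-1.2236  x^+=3.9804  v^+=2.9983  a^+=0.2292
step 4: x_pred=8.3363  r=-3.0263  x^+=5.9788  v^+=2.9638  a^+=-0.0091

resid = -3.0263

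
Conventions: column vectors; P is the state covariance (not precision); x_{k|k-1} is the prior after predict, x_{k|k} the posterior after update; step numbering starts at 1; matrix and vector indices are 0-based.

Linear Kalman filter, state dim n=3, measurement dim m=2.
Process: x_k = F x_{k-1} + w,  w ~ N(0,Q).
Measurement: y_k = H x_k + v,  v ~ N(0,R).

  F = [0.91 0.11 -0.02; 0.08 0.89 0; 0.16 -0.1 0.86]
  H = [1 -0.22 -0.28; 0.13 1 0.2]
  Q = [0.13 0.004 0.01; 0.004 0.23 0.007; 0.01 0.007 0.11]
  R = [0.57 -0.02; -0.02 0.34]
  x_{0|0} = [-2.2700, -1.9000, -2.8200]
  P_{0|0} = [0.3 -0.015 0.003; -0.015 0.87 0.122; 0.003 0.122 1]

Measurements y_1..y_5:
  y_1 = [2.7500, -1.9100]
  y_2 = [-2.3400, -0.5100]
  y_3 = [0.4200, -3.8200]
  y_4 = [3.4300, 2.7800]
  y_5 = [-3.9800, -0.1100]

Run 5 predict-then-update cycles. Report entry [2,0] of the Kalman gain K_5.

step 1: x^-=[-2.2183, -1.8726, -2.5984]  P^-=[0.3857 0.0966 0.0421; 0.0966 0.9189 0.0250; 0.0421 0.0250 0.8463]  S=[1.0035 -0.1268; -0.1268 1.3366]  K=[0.3705 0.1512; -0.0239 0.6984; -0.1829 0.1321]  nu=[3.8288, 0.7707]  x^+=[-0.6831, -1.4261, -3.1970]  P^+=[0.2316 -0.0033 0.0862; -0.0033 0.2622 -0.1193; 0.0862 -0.1193 0.7833]
step 2: x^-=[-0.7145, -1.3239, -2.7161]  P^-=[0.3220 0.0458 0.0832; 0.0458 0.4387 -0.0992; 0.0832 -0.0992 0.7422]  S=[0.8924 -0.0260; -0.0260 0.7904]  K=[0.3275 0.1427; -0.0101 0.5372; -0.1130 0.0723]  nu=[-2.6773, 1.4500]  x^+=[-1.3845, -0.5180, -2.3087]  P^+=[0.2126 -0.0073 0.1083; -0.0073 0.2103 -0.1325; 0.1083 -0.1325 0.7262]
step 3: x^-=[-1.2707, -0.5718, -2.1552]  P^-=[0.3040 0.0363 0.0983; 0.0363 0.3969 -0.1039; 0.0983 -0.1039 0.7075]  S=[0.8649 -0.0224; -0.0224 0.7433]  K=[0.3141 0.1379; -0.0121 0.5120; -0.0873 0.0651]  nu=[0.9614, -2.6520]  x^+=[-1.3344, -1.9412, -2.4117]  P^+=[0.2065 -0.0094 0.1155; -0.0094 0.2017 -0.1306; 0.1155 -0.1306 0.6975]
step 4: x^-=[-1.3796, -1.8344, -2.0935]  P^-=[0.2983 0.0333 0.1040; 0.0333 0.3897 -0.1016; 0.1040 -0.1016 0.6878]  S=[0.8557 -0.0232; -0.0232 0.7357]  K=[0.3097 0.1360; -0.0143 0.5075; -0.0757 0.0648]  nu=[3.8199, 5.2124]  x^+=[0.5120, 0.7565, -2.0445]  P^+=[0.2045 -0.0101 0.1178; -0.0101 0.1997 -0.1277; 0.1178 -0.1277 0.6795]
step 5: x^-=[0.5901, 0.7143, -1.7520]  P^-=[0.2963 0.0322 0.1061; 0.0322 0.3880 -0.0991; 0.1061 -0.0991 0.6745]  S=[0.8522 -0.0238; -0.0238 0.7343]  K=[0.3083 0.1353; -0.0156 0.5067; -0.0697 0.0652]  nu=[-4.9035, -0.5506]  x^+=[-0.9963, 0.5118, -1.4461]  P^+=[0.2039 -0.0103 0.1182; -0.0103 0.1990 -0.1252; 0.1182 -0.1252 0.6670]

K[2,0] = -0.0697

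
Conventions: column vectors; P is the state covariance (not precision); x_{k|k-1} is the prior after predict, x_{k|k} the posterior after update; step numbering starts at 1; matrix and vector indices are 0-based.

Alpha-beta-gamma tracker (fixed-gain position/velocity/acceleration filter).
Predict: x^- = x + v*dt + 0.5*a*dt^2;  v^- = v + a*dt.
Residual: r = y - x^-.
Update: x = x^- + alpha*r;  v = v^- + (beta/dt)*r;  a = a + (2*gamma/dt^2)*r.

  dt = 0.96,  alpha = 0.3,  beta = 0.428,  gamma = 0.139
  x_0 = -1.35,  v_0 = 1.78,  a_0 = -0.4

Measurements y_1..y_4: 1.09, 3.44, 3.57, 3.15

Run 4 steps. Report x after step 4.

step 1: x_pred=0.1745  r=0.9155  x^+=0.4491  v^+=1.8042  a^+=-0.1238
step 2: x_pred=2.1241  r=1.3159  x^+=2.5189  v^+=2.2720  a^+=0.2731
step 3: x_pred=4.8258  r=-1.2558  x^+=4.4491  v^+=1.9743  a^+=-0.1057
step 4: x_pred=6.2957  r=-3.1457  x^+=5.3520  v^+=0.4704  a^+=-1.0546

x_post = 5.3520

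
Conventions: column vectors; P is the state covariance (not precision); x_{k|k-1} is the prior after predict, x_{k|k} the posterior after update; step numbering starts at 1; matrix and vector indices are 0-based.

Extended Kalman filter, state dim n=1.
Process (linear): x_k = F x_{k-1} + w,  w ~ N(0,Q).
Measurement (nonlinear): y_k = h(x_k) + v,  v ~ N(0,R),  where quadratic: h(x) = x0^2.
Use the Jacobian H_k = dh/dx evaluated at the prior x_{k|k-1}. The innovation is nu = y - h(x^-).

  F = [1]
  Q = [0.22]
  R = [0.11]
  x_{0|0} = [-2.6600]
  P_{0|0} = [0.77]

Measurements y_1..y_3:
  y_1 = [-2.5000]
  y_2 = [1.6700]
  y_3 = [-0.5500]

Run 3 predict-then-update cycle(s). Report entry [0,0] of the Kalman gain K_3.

K[0,0] = -0.3559

step 1: x^-=[-2.6600]  P^-=[0.9900]  H_jac=[-5.3200]  S=[28.1294]  K=[-0.1872]  nu=[-9.5756]  x^+=[-0.8671]  P^+=[0.0039]
step 2: x^-=[-0.8671]  P^-=[0.2239]  H_jac=[-1.7342]  S=[0.7833]  K=[-0.4956]  nu=[0.9181]  x^+=[-1.3222]  P^+=[0.0314]
step 3: x^-=[-1.3222]  P^-=[0.2514]  H_jac=[-2.6444]  S=[1.8682]  K=[-0.3559]  nu=[-2.2982]  x^+=[-0.5043]  P^+=[0.0148]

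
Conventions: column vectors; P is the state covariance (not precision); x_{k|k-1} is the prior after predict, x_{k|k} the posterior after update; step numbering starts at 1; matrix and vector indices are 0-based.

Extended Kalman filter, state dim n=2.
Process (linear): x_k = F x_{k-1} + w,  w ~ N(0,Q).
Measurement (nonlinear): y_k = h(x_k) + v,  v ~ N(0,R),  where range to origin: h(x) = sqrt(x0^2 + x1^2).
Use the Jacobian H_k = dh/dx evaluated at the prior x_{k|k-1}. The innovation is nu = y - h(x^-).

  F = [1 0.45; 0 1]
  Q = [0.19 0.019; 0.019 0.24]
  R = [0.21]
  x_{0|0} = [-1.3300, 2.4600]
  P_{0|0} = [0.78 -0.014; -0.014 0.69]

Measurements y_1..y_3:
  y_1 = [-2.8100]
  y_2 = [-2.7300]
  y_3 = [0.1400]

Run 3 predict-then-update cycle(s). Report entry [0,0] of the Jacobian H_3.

step 1: x^-=[-0.2230, 2.4600]  P^-=[1.0971 0.3155; 0.3155 0.9300]  H_jac=[-0.0903 0.9959]  S=[1.0846]  K=[0.1984; 0.8277]  nu=[-5.2801]  x^+=[-1.2704, -1.9102]  P^+=[1.0544 0.1374; 0.1374 0.1870]
step 2: x^-=[-2.1300, -1.9102]  P^-=[1.4060 0.2406; 0.2406 0.4270]  H_jac=[-0.7445 -0.6676]  S=[1.4187]  K=[-0.8510; -0.3272]  nu=[-5.5911]  x^+=[2.6280, -0.0810]  P^+=[0.3785 -0.1544; -0.1544 0.2751]
step 3: x^-=[2.5915, -0.0810]  P^-=[0.4853 -0.0116; -0.0116 0.5151]  H_jac=[0.9995 -0.0312]  S=[0.6960]  K=[0.6974; -0.0398]  nu=[-2.4528]  x^+=[0.8810, 0.0167]  P^+=[0.1468 0.0077; 0.0077 0.5140]

H_jac[0,0] = 0.9995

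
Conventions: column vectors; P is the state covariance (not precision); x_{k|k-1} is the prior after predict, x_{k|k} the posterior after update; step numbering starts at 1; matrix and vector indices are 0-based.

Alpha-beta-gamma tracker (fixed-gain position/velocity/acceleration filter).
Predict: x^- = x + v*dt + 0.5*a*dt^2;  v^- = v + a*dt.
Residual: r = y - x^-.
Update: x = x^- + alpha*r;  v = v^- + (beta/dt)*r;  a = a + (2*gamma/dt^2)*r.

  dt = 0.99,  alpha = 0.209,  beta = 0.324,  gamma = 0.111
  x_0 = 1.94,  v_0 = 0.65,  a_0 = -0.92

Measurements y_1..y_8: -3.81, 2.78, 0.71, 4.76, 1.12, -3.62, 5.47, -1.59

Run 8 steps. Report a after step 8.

step 1: x_pred=2.1327  r=-5.9427  x^+=0.8906  v^+=-2.2057  a^+=-2.2661
step 2: x_pred=-2.4035  r=5.1835  x^+=-1.3201  v^+=-2.7527  a^+=-1.0920
step 3: x_pred=-4.5804  r=5.2904  x^+=-3.4747  v^+=-2.1023  a^+=0.1063
step 4: x_pred=-5.5039  r=10.2639  x^+=-3.3587  v^+=1.3620  a^+=2.4312
step 5: x_pred=-0.8189  r=1.9389  x^+=-0.4137  v^+=4.4035  a^+=2.8704
step 6: x_pred=5.3524  r=-8.9724  x^+=3.4772  v^+=4.3087  a^+=0.8380
step 7: x_pred=8.1534  r=-2.6834  x^+=7.5926  v^+=4.2601  a^+=0.2302
step 8: x_pred=11.9230  r=-13.5130  x^+=9.0988  v^+=0.0656  a^+=-2.8306

a_post = -2.8306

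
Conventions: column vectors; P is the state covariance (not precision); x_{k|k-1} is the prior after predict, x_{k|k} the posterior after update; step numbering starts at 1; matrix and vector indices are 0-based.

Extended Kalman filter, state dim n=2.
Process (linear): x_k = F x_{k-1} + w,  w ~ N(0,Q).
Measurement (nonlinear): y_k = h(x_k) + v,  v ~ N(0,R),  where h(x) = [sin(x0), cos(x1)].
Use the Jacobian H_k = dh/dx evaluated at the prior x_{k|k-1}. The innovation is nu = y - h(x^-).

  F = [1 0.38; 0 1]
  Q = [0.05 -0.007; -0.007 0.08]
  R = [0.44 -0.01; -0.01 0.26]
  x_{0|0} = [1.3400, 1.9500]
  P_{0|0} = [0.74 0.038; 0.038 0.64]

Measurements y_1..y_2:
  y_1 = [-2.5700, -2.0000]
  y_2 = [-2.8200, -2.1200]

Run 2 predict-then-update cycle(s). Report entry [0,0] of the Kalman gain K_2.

K[0,0] = 0.6176

step 1: x^-=[2.0810, 1.9500]  P^-=[0.9113 0.2742; 0.2742 0.7200]  H_jac=[-0.4884 0.0000; 0.0000 -0.9290]  S=[0.6573 0.1144; 0.1144 0.8813]  K=[-0.6412 -0.2058; -0.0733 -0.7494]  nu=[-3.4426, -1.6298]  x^+=[4.6239, 3.4237]  P^+=[0.5735 0.0507; 0.0507 0.2090]
step 2: x^-=[5.9249, 3.4237]  P^-=[0.6922 0.1231; 0.1231 0.2890]  H_jac=[0.9365 0.0000; 0.0000 0.2784]  S=[1.0471 0.0221; 0.0221 0.2824]  K=[0.6176 0.0730; 0.1043 0.2767]  nu=[-2.4693, -1.1595]  x^+=[4.3152, 2.8454]  P^+=[0.2894 0.0460; 0.0460 0.2547]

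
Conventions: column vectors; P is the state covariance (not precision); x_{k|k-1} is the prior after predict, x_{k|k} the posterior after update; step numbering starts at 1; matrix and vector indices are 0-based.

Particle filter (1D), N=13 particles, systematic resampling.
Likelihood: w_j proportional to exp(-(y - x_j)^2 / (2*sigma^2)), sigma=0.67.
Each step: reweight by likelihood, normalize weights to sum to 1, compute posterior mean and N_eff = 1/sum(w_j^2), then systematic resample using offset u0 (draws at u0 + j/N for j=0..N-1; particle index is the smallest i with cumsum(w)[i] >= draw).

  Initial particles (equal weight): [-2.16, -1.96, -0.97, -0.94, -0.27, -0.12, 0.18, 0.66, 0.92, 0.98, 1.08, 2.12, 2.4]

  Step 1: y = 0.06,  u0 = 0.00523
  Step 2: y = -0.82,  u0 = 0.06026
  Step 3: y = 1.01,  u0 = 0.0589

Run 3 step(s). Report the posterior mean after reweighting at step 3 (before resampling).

post_mean = 0.1272

step 1: w=[0.0008, 0.0020, 0.0578, 0.0619, 0.1669, 0.1817, 0.1854, 0.1262, 0.0827, 0.0734, 0.0591, 0.0017, 0.0004]  mean=0.1464  Neff=7.4578  idx=[2, 3, 4, 4, 5, 5, 5, 6, 6, 7, 7, 8, 9]
step 2: w=[0.1621, 0.1635, 0.1186, 0.1186, 0.0963, 0.0963, 0.0963, 0.0546, 0.0546, 0.0145, 0.0145, 0.0057, 0.0045]  mean=-0.3612  Neff=8.6661  idx=[0, 0, 1, 1, 2, 3, 3, 4, 5, 5, 6, 8, 10]
step 3: w=[0.0045, 0.0045, 0.0051, 0.0051, 0.0568, 0.0568, 0.0568, 0.0849, 0.0849, 0.0849, 0.0849, 0.1635, 0.3073]  mean=0.1272  Neff=6.2591  idx=[4, 6, 7, 8, 9, 9, 10, 11, 11, 12, 12, 12, 12]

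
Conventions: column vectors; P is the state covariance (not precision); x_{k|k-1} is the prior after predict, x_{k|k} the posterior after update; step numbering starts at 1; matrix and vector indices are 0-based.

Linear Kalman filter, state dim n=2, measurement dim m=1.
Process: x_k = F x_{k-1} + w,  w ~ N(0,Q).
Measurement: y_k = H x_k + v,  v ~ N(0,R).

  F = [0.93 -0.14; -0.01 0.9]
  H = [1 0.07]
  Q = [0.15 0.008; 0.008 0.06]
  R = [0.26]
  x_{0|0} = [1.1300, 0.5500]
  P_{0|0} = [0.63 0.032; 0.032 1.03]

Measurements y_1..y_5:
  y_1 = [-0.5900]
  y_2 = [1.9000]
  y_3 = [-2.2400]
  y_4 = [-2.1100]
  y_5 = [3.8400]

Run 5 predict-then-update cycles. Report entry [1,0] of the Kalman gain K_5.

K[1,0] = -0.1940

step 1: x^-=[0.9739, 0.4837]  P^-=[0.7067 -0.1008; -0.1008 0.8938]  S=[0.9570]  K=[0.7311; -0.0400]  nu=[-1.5978]  x^+=[-0.1942, 0.5476]  P^+=[0.1952 -0.0728; -0.0728 0.8923]
step 2: x^-=[-0.2573, 0.4947]  P^-=[0.3553 -0.1673; -0.1673 0.7841]  S=[0.5957]  K=[0.5767; -0.1887]  nu=[2.1227]  x^+=[0.9669, 0.0941]  P^+=[0.1571 -0.1025; -0.1025 0.7628]
step 3: x^-=[0.8861, 0.0750]  P^-=[0.3275 -0.1755; -0.1755 0.6798]  S=[0.5663]  K=[0.5567; -0.2259]  nu=[-3.1313]  x^+=[-0.8571, 0.7823]  P^+=[0.1520 -0.1043; -0.1043 0.6509]
step 4: x^-=[-0.9066, 0.7126]  P^-=[0.3214 -0.1629; -0.1629 0.5891]  S=[0.5615]  K=[0.5521; -0.2166]  nu=[-1.2533]  x^+=[-1.5986, 0.9841]  P^+=[0.1502 -0.0957; -0.0957 0.5628]
step 5: x^-=[-1.6244, 0.9017]  P^-=[0.3159 -0.1445; -0.1445 0.5176]  S=[0.5582]  K=[0.5478; -0.1940]  nu=[5.4013]  x^+=[1.3344, -0.1464]  P^+=[0.1484 -0.0852; -0.0852 0.4966]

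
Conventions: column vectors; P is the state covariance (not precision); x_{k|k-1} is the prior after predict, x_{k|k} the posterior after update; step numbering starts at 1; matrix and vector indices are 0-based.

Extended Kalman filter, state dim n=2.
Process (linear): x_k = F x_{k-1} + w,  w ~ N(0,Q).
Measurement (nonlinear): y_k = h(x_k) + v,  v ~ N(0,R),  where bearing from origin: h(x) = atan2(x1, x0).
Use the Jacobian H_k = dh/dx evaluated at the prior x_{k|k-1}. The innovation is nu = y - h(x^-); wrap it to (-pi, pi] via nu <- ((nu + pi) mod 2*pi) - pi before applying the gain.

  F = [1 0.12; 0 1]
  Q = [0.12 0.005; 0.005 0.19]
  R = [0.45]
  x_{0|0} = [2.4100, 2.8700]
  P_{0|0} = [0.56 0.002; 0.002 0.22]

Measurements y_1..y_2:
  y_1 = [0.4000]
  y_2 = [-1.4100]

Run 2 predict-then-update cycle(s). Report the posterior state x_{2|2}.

step 1: x^-=[2.7544, 2.8700]  P^-=[0.6836 0.0334; 0.0334 0.4100]  H_jac=[-0.1814 0.1741]  S=[0.4828]  K=[-0.2448; 0.1353]  nu=[-0.4059]  x^+=[2.8538, 2.8151]  P^+=[0.6547 0.0494; 0.0494 0.4012]
step 2: x^-=[3.1916, 2.8151]  P^-=[0.7923 0.1025; 0.1025 0.5912]  H_jac=[-0.1554 0.1762]  S=[0.4819]  K=[-0.2181; 0.1831]  nu=[-2.1328]  x^+=[3.6567, 2.4245]  P^+=[0.7694 0.1218; 0.1218 0.5750]

x_post = [3.6567, 2.4245]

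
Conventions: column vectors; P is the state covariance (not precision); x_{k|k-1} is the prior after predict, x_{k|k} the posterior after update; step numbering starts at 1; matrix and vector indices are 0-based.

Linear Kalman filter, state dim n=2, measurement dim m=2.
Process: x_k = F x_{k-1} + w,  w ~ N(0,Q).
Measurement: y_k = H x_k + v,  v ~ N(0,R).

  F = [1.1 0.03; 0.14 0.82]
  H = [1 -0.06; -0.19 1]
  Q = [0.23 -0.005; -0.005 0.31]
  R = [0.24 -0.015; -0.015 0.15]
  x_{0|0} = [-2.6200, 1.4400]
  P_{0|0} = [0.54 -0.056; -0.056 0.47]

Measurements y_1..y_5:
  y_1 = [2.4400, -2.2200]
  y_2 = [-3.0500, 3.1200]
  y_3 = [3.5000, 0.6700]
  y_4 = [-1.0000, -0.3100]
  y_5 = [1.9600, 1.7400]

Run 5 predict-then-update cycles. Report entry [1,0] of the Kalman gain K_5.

K[1,0] = 0.1120

step 1: x^-=[-2.8388, 0.8140]  P^-=[0.8801 0.0390; 0.0390 0.6238]  S=[1.1177 -0.1802; -0.1802 0.7907]  K=[0.7882 0.0175; 0.1319 0.8096]  nu=[5.3276, -3.5734]  x^+=[1.2979, -1.3760]  P^+=[0.1905 0.0270; 0.0270 0.1246]
step 2: x^-=[1.3864, -0.9466]  P^-=[0.4624 0.0519; 0.0519 0.4037]  S=[0.6977 -0.0746; -0.0746 0.5507]  K=[0.6610 0.0242; 0.1178 0.7312]  nu=[-4.4932, 4.3300]  x^+=[-1.4786, 1.6899]  P^+=[0.1597 0.0241; 0.0241 0.1125]
step 3: x^-=[-1.5757, 1.1787]  P^-=[0.4249 0.0442; 0.0442 0.3943]  S=[0.6611 -0.0747; -0.0747 0.5428]  K=[0.6412 0.0209; 0.1131 0.7265]  nu=[5.1465, -0.8081]  x^+=[1.7071, 1.1739]  P^+=[0.1549 0.0230; 0.0230 0.1116]
step 4: x^-=[1.9131, 1.2016]  P^-=[0.4191 0.0424; 0.0424 0.3934]  S=[0.6554 -0.0753; -0.0753 0.5424]  K=[0.6378 0.0200; 0.1121 0.7260]  nu=[-2.8410, -1.1482]  x^+=[0.0780, 0.0495]  P^+=[0.1541 0.0227; 0.0227 0.1115]
step 5: x^-=[0.0873, 0.0515]  P^-=[0.4181 0.0421; 0.0421 0.3932]  S=[0.6545 -0.0755; -0.0755 0.5423]  K=[0.6373 0.0198; 0.1120 0.7259]  nu=[1.8758, 1.7051]  x^+=[1.3164, 1.4992]  P^+=[0.1540 0.0227; 0.0227 0.1115]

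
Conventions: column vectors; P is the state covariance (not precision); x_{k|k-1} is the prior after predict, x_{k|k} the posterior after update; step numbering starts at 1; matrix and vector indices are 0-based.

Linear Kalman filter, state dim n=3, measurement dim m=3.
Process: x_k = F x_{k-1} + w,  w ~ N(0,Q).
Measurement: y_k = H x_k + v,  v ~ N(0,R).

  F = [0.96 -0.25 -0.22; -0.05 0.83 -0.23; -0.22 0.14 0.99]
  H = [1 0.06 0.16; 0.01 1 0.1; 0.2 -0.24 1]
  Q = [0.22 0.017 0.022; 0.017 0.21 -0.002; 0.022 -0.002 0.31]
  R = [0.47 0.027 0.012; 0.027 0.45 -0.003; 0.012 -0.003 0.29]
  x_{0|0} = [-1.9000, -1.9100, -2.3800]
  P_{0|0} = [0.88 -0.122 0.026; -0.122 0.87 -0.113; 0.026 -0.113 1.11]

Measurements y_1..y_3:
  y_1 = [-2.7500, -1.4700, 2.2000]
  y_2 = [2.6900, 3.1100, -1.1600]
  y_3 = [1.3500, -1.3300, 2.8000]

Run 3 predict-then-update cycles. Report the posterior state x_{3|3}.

x_post = [0.6681, -0.5193, 1.4895]

step 1: x^-=[-0.8229, -0.9429, -2.2056]  P^-=[1.1743 -0.2397 -0.4018; -0.2397 0.9241 -0.2100; -0.4018 -0.2100 1.4224]  S=[1.5226 -0.1985 0.0966; -0.1985 1.3409 -0.3446; 0.0966 -0.3446 1.7757]  K=[0.7109 -0.1268 -0.1249; -0.0521 0.6266 -0.1457; -0.1572 0.1336 0.8186]  nu=[-1.5176, -0.2983, 4.3439]  x^+=[-2.4065, -1.6838, 1.5492]  P^+=[0.3477 -0.0305 -0.1042; -0.0305 0.2785 0.0282; -0.1042 0.0282 0.2627]
step 2: x^-=[-2.2301, -1.6336, 1.8274]  P^-=[0.6323 -0.0506 -0.2361; -0.0506 0.4060 0.0023; -0.2361 0.0023 0.6448]  S=[1.0387 -0.0062 0.0037; -0.0062 0.8615 -0.0495; 0.0037 -0.0495 0.8929]  K=[0.5694 -0.0813 -0.1161; -0.0218 0.4655 -0.0920; -0.1296 0.1127 0.6755]  nu=[4.7257, 4.5831, -2.9334]  x^+=[0.4285, 0.6669, -0.2502]  P^+=[0.2787 -0.0151 -0.0859; -0.0151 0.2069 0.0243; -0.0859 0.0243 0.2170]
step 3: x^-=[0.2996, 0.5896, -0.2486]  P^-=[0.5465 -0.0255 -0.1868; -0.0255 0.3547 -0.0023; -0.1868 -0.0023 0.5854]  S=[0.9698 0.0182 0.0228; 0.0182 0.8092 -0.0414; 0.0228 -0.0414 0.8465]  K=[0.5347 -0.0651 -0.1020; -0.0108 0.4334 -0.0879; -0.1136 0.1033 0.6562]  nu=[1.0547, -1.8978, 3.1302]  x^+=[0.6681, -0.5193, 1.4895]  P^+=[0.2613 -0.0094 -0.0775; -0.0094 0.1930 0.0213; -0.0775 0.0213 0.2092]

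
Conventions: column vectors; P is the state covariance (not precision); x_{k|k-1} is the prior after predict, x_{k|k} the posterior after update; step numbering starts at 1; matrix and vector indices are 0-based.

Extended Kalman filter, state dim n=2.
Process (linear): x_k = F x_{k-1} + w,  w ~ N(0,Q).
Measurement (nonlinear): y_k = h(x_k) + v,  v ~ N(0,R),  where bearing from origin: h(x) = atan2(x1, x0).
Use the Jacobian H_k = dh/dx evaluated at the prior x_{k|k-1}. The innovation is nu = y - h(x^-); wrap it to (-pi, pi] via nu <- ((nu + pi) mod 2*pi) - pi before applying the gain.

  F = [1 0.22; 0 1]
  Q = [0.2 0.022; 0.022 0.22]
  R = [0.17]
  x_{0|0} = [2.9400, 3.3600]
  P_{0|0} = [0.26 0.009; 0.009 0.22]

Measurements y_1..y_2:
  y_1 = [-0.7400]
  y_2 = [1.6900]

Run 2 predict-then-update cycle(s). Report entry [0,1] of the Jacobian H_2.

H_jac[0,1] = 0.1528

step 1: x^-=[3.6792, 3.3600]  P^-=[0.4746 0.0794; 0.0794 0.4400]  H_jac=[-0.1353 0.1482]  S=[0.1852]  K=[-0.2833; 0.2941]  nu=[-1.4801]  x^+=[4.0986, 2.9247]  P^+=[0.4597 0.0948; 0.0948 0.4240]
step 2: x^-=[4.7420, 2.9247]  P^-=[0.7220 0.2101; 0.2101 0.6440]  H_jac=[-0.0942 0.1528]  S=[0.1854]  K=[-0.1938; 0.4239]  nu=[1.1373]  x^+=[4.5216, 3.4068]  P^+=[0.7150 0.2253; 0.2253 0.6107]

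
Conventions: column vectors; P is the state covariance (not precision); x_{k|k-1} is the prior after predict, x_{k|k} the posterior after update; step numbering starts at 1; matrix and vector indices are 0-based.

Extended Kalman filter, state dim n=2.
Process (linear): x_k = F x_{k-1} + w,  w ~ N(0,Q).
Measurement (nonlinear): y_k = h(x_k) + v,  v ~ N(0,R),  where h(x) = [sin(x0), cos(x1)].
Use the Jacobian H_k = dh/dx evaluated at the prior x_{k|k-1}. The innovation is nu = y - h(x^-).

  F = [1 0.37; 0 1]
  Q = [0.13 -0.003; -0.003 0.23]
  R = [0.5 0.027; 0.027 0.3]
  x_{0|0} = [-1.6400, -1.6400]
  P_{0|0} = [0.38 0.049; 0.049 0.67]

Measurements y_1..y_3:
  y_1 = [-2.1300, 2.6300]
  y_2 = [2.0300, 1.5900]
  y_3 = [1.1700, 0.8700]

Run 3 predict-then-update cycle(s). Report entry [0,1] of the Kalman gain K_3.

K[0,1] = -0.1310

step 1: x^-=[-2.2468, -1.6400]  P^-=[0.6380 0.2939; 0.2939 0.9000]  H_jac=[-0.6257 0.0000; 0.0000 0.9976]  S=[0.7498 -0.1564; -0.1564 1.1957]  K=[-0.4947 0.1805; -0.0911 0.7390]  nu=[-1.3499, 2.6991]  x^+=[-1.0918, 0.4776]  P^+=[0.3876 0.0409; 0.0409 0.2198]
step 2: x^-=[-0.9151, 0.4776]  P^-=[0.5779 0.1192; 0.1192 0.4498]  H_jac=[0.6097 0.0000; 0.0000 -0.4596]  S=[0.7148 -0.0064; -0.0064 0.3950]  K=[0.4918 -0.1307; 0.0970 -0.5217]  nu=[2.8226, 0.7019]  x^+=[0.3812, 0.3851]  P^+=[0.3975 0.0564; 0.0564 0.3349]
step 3: x^-=[0.5237, 0.3851]  P^-=[0.6151 0.1773; 0.1773 0.5649]  H_jac=[0.8660 0.0000; 0.0000 -0.3757]  S=[0.9613 -0.0307; -0.0307 0.3797]  K=[0.5499 -0.1310; 0.1423 -0.5473]  nu=[0.6699, -0.0568]  x^+=[0.8995, 0.5115]  P^+=[0.3134 0.0651; 0.0651 0.4269]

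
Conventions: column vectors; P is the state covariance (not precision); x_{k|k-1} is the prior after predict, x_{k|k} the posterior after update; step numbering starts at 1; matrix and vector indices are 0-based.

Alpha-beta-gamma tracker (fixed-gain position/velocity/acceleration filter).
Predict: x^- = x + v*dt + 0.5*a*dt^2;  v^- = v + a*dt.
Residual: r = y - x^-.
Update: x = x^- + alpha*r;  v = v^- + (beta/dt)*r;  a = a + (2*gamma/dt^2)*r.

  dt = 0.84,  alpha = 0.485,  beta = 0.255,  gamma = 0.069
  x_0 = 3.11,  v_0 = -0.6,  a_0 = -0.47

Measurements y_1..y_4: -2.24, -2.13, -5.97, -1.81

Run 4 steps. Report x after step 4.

step 1: x_pred=2.4402  r=-4.6802  x^+=0.1703  v^+=-2.4156  a^+=-1.3853
step 2: x_pred=-2.3475  r=0.2175  x^+=-2.2420  v^+=-3.5132  a^+=-1.3428
step 3: x_pred=-5.6669  r=-0.3031  x^+=-5.8139  v^+=-4.7332  a^+=-1.4021
step 4: x_pred=-10.2844  r=8.4744  x^+=-6.1743  v^+=-3.3383  a^+=0.2553

x_post = -6.1743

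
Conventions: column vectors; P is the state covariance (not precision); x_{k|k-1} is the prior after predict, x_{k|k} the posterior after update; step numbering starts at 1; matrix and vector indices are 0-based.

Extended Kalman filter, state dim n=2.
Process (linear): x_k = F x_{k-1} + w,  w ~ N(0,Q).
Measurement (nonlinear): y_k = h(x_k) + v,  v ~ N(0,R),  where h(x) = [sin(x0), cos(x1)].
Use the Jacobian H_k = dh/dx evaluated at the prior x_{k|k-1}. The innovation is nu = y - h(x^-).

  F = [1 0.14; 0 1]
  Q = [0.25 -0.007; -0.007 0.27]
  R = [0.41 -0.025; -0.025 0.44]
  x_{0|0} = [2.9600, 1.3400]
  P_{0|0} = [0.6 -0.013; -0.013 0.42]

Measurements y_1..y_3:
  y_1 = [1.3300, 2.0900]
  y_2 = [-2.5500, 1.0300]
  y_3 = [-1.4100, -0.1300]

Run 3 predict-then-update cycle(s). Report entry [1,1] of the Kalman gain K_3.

K[1,1] = -0.4301

step 1: x^-=[3.1476, 1.3400]  P^-=[0.8546 0.0388; 0.0388 0.6900]  H_jac=[-1.0000 0.0000; 0.0000 -0.9735]  S=[1.2646 0.0128; 0.0128 1.0939]  K=[-0.6755 -0.0266; -0.0245 -0.6138]  nu=[1.3360, 1.8612]  x^+=[2.1955, 0.1649]  P^+=[0.2763 -0.0053; -0.0053 0.2768]
step 2: x^-=[2.2186, 0.1649]  P^-=[0.5302 0.0264; 0.0264 0.5468]  H_jac=[-0.6034 0.0000; 0.0000 -0.1642]  S=[0.6031 -0.0224; -0.0224 0.4547]  K=[-0.5319 -0.0357; -0.0338 -0.1991]  nu=[-3.3474, 0.0436]  x^+=[3.9975, 0.2696]  P^+=[0.3599 0.0147; 0.0147 0.5284]
step 3: x^-=[4.0352, 0.2696]  P^-=[0.6244 0.0817; 0.0817 0.7984]  H_jac=[-0.6266 0.0000; 0.0000 -0.2663]  S=[0.6552 -0.0114; -0.0114 0.4966]  K=[-0.5982 -0.0575; -0.0856 -0.4301]  nu=[-0.6307, -1.0939]  x^+=[4.4754, 0.7940]  P^+=[0.3891 0.0389; 0.0389 0.7026]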